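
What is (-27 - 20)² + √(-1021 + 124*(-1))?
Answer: 2209 + I*√1145 ≈ 2209.0 + 33.838*I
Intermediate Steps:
(-27 - 20)² + √(-1021 + 124*(-1)) = (-47)² + √(-1021 - 124) = 2209 + √(-1145) = 2209 + I*√1145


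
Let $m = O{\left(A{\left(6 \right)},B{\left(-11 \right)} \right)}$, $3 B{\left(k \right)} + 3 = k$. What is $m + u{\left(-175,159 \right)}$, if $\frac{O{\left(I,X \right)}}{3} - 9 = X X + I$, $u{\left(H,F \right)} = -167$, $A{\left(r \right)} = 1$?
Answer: $- \frac{215}{3} \approx -71.667$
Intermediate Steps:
$B{\left(k \right)} = -1 + \frac{k}{3}$
$O{\left(I,X \right)} = 27 + 3 I + 3 X^{2}$ ($O{\left(I,X \right)} = 27 + 3 \left(X X + I\right) = 27 + 3 \left(X^{2} + I\right) = 27 + 3 \left(I + X^{2}\right) = 27 + \left(3 I + 3 X^{2}\right) = 27 + 3 I + 3 X^{2}$)
$m = \frac{286}{3}$ ($m = 27 + 3 \cdot 1 + 3 \left(-1 + \frac{1}{3} \left(-11\right)\right)^{2} = 27 + 3 + 3 \left(-1 - \frac{11}{3}\right)^{2} = 27 + 3 + 3 \left(- \frac{14}{3}\right)^{2} = 27 + 3 + 3 \cdot \frac{196}{9} = 27 + 3 + \frac{196}{3} = \frac{286}{3} \approx 95.333$)
$m + u{\left(-175,159 \right)} = \frac{286}{3} - 167 = - \frac{215}{3}$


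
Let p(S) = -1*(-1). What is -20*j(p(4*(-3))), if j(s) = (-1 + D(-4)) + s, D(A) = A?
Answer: 80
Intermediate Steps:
p(S) = 1
j(s) = -5 + s (j(s) = (-1 - 4) + s = -5 + s)
-20*j(p(4*(-3))) = -20*(-5 + 1) = -20*(-4) = 80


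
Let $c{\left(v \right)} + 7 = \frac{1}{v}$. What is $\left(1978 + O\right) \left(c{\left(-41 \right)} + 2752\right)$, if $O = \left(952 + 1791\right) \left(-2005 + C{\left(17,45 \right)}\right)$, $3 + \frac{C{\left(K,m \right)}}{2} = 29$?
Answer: $- \frac{602684486944}{41} \approx -1.47 \cdot 10^{10}$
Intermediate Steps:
$C{\left(K,m \right)} = 52$ ($C{\left(K,m \right)} = -6 + 2 \cdot 29 = -6 + 58 = 52$)
$c{\left(v \right)} = -7 + \frac{1}{v}$
$O = -5357079$ ($O = \left(952 + 1791\right) \left(-2005 + 52\right) = 2743 \left(-1953\right) = -5357079$)
$\left(1978 + O\right) \left(c{\left(-41 \right)} + 2752\right) = \left(1978 - 5357079\right) \left(\left(-7 + \frac{1}{-41}\right) + 2752\right) = - 5355101 \left(\left(-7 - \frac{1}{41}\right) + 2752\right) = - 5355101 \left(- \frac{288}{41} + 2752\right) = \left(-5355101\right) \frac{112544}{41} = - \frac{602684486944}{41}$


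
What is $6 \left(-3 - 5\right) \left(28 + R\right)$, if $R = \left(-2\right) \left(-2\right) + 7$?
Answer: $-1872$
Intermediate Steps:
$R = 11$ ($R = 4 + 7 = 11$)
$6 \left(-3 - 5\right) \left(28 + R\right) = 6 \left(-3 - 5\right) \left(28 + 11\right) = 6 \left(-8\right) 39 = \left(-48\right) 39 = -1872$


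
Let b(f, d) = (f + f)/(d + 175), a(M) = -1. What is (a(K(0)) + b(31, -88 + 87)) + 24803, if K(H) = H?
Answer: 2157805/87 ≈ 24802.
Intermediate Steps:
b(f, d) = 2*f/(175 + d) (b(f, d) = (2*f)/(175 + d) = 2*f/(175 + d))
(a(K(0)) + b(31, -88 + 87)) + 24803 = (-1 + 2*31/(175 + (-88 + 87))) + 24803 = (-1 + 2*31/(175 - 1)) + 24803 = (-1 + 2*31/174) + 24803 = (-1 + 2*31*(1/174)) + 24803 = (-1 + 31/87) + 24803 = -56/87 + 24803 = 2157805/87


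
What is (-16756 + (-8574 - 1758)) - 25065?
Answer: -52153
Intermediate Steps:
(-16756 + (-8574 - 1758)) - 25065 = (-16756 - 10332) - 25065 = -27088 - 25065 = -52153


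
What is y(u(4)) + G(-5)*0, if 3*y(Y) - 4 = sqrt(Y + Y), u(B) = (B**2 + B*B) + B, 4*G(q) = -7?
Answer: 4/3 + 2*sqrt(2) ≈ 4.1618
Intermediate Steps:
G(q) = -7/4 (G(q) = (1/4)*(-7) = -7/4)
u(B) = B + 2*B**2 (u(B) = (B**2 + B**2) + B = 2*B**2 + B = B + 2*B**2)
y(Y) = 4/3 + sqrt(2)*sqrt(Y)/3 (y(Y) = 4/3 + sqrt(Y + Y)/3 = 4/3 + sqrt(2*Y)/3 = 4/3 + (sqrt(2)*sqrt(Y))/3 = 4/3 + sqrt(2)*sqrt(Y)/3)
y(u(4)) + G(-5)*0 = (4/3 + sqrt(2)*sqrt(4*(1 + 2*4))/3) - 7/4*0 = (4/3 + sqrt(2)*sqrt(4*(1 + 8))/3) + 0 = (4/3 + sqrt(2)*sqrt(4*9)/3) + 0 = (4/3 + sqrt(2)*sqrt(36)/3) + 0 = (4/3 + (1/3)*sqrt(2)*6) + 0 = (4/3 + 2*sqrt(2)) + 0 = 4/3 + 2*sqrt(2)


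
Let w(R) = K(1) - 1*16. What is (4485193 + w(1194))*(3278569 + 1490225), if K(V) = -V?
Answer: 21388880397744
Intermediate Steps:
w(R) = -17 (w(R) = -1*1 - 1*16 = -1 - 16 = -17)
(4485193 + w(1194))*(3278569 + 1490225) = (4485193 - 17)*(3278569 + 1490225) = 4485176*4768794 = 21388880397744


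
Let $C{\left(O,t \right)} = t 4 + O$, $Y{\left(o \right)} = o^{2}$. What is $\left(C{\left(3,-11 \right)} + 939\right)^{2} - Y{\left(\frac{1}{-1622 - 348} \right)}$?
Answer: $\frac{3129573283599}{3880900} \approx 8.064 \cdot 10^{5}$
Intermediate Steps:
$C{\left(O,t \right)} = O + 4 t$ ($C{\left(O,t \right)} = 4 t + O = O + 4 t$)
$\left(C{\left(3,-11 \right)} + 939\right)^{2} - Y{\left(\frac{1}{-1622 - 348} \right)} = \left(\left(3 + 4 \left(-11\right)\right) + 939\right)^{2} - \left(\frac{1}{-1622 - 348}\right)^{2} = \left(\left(3 - 44\right) + 939\right)^{2} - \left(\frac{1}{-1622 - 348}\right)^{2} = \left(-41 + 939\right)^{2} - \left(\frac{1}{-1970}\right)^{2} = 898^{2} - \left(- \frac{1}{1970}\right)^{2} = 806404 - \frac{1}{3880900} = \frac{3129573283599}{3880900}$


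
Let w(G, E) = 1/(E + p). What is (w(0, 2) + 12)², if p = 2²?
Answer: 5329/36 ≈ 148.03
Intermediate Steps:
p = 4
w(G, E) = 1/(4 + E) (w(G, E) = 1/(E + 4) = 1/(4 + E))
(w(0, 2) + 12)² = (1/(4 + 2) + 12)² = (1/6 + 12)² = (⅙ + 12)² = (73/6)² = 5329/36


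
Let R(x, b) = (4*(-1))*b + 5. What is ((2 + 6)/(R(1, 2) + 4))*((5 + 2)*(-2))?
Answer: -112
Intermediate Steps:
R(x, b) = 5 - 4*b (R(x, b) = -4*b + 5 = 5 - 4*b)
((2 + 6)/(R(1, 2) + 4))*((5 + 2)*(-2)) = ((2 + 6)/((5 - 4*2) + 4))*((5 + 2)*(-2)) = (8/((5 - 8) + 4))*(7*(-2)) = (8/(-3 + 4))*(-14) = (8/1)*(-14) = (8*1)*(-14) = 8*(-14) = -112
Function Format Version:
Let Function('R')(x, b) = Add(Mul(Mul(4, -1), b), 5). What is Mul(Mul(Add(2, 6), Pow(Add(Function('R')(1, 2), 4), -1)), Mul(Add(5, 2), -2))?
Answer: -112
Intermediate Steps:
Function('R')(x, b) = Add(5, Mul(-4, b)) (Function('R')(x, b) = Add(Mul(-4, b), 5) = Add(5, Mul(-4, b)))
Mul(Mul(Add(2, 6), Pow(Add(Function('R')(1, 2), 4), -1)), Mul(Add(5, 2), -2)) = Mul(Mul(Add(2, 6), Pow(Add(Add(5, Mul(-4, 2)), 4), -1)), Mul(Add(5, 2), -2)) = Mul(Mul(8, Pow(Add(Add(5, -8), 4), -1)), Mul(7, -2)) = Mul(Mul(8, Pow(Add(-3, 4), -1)), -14) = Mul(Mul(8, Pow(1, -1)), -14) = Mul(Mul(8, 1), -14) = Mul(8, -14) = -112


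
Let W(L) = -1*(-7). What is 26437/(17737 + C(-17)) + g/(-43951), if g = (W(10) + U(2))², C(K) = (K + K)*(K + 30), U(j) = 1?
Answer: 1160825707/760132545 ≈ 1.5271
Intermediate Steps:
W(L) = 7
C(K) = 2*K*(30 + K) (C(K) = (2*K)*(30 + K) = 2*K*(30 + K))
g = 64 (g = (7 + 1)² = 8² = 64)
26437/(17737 + C(-17)) + g/(-43951) = 26437/(17737 + 2*(-17)*(30 - 17)) + 64/(-43951) = 26437/(17737 + 2*(-17)*13) + 64*(-1/43951) = 26437/(17737 - 442) - 64/43951 = 26437/17295 - 64/43951 = 1160825707/760132545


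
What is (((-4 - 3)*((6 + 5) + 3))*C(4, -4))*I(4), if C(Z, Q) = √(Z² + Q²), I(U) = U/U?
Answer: -392*√2 ≈ -554.37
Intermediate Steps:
I(U) = 1
C(Z, Q) = √(Q² + Z²)
(((-4 - 3)*((6 + 5) + 3))*C(4, -4))*I(4) = (((-4 - 3)*((6 + 5) + 3))*√((-4)² + 4²))*1 = ((-7*(11 + 3))*√(16 + 16))*1 = ((-7*14)*√32)*1 = -392*√2*1 = -392*√2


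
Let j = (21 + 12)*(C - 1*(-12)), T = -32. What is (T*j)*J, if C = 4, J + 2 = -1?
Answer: 50688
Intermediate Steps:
J = -3 (J = -2 - 1 = -3)
j = 528 (j = (21 + 12)*(4 - 1*(-12)) = 33*(4 + 12) = 33*16 = 528)
(T*j)*J = -32*528*(-3) = -16896*(-3) = 50688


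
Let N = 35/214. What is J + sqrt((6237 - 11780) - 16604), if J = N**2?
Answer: 1225/45796 + I*sqrt(22147) ≈ 0.026749 + 148.82*I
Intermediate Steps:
N = 35/214 (N = 35*(1/214) = 35/214 ≈ 0.16355)
J = 1225/45796 (J = (35/214)**2 = 1225/45796 ≈ 0.026749)
J + sqrt((6237 - 11780) - 16604) = 1225/45796 + sqrt((6237 - 11780) - 16604) = 1225/45796 + sqrt(-5543 - 16604) = 1225/45796 + sqrt(-22147) = 1225/45796 + I*sqrt(22147)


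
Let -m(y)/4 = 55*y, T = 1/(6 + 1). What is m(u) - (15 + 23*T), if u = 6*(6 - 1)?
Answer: -46328/7 ≈ -6618.3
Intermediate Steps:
T = 1/7 ≈ 0.14286
u = 30 (u = 6*5 = 30)
m(y) = -220*y
m(u) - (15 + 23*T) = -220*30 - (15 + 23*(1/7)) = -6600 - (15 + 23/7) = -6600 - 1*128/7 = -6600 - 128/7 = -46328/7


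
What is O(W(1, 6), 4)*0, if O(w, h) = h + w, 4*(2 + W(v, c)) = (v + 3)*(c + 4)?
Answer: 0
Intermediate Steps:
W(v, c) = -2 + (3 + v)*(4 + c)/4 (W(v, c) = -2 + ((v + 3)*(c + 4))/4 = -2 + ((3 + v)*(4 + c))/4 = -2 + (3 + v)*(4 + c)/4)
O(W(1, 6), 4)*0 = (4 + (1 + 1 + (3/4)*6 + (1/4)*6*1))*0 = (4 + (1 + 1 + 9/2 + 3/2))*0 = (4 + 8)*0 = 12*0 = 0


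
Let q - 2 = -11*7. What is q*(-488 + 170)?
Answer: 23850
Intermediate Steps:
q = -75 (q = 2 - 11*7 = 2 - 77 = -75)
q*(-488 + 170) = -75*(-488 + 170) = -75*(-318) = 23850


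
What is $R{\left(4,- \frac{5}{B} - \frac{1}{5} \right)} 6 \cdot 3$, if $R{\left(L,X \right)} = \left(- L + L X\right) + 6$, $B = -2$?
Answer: $\frac{1008}{5} \approx 201.6$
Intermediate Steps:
$R{\left(L,X \right)} = 6 - L + L X$
$R{\left(4,- \frac{5}{B} - \frac{1}{5} \right)} 6 \cdot 3 = \left(6 - 4 + 4 \left(- \frac{5}{-2} - \frac{1}{5}\right)\right) 6 \cdot 3 = \left(6 - 4 + 4 \left(\left(-5\right) \left(- \frac{1}{2}\right) - \frac{1}{5}\right)\right) 6 \cdot 3 = \left(6 - 4 + 4 \left(\frac{5}{2} - \frac{1}{5}\right)\right) 6 \cdot 3 = \left(6 - 4 + 4 \cdot \frac{23}{10}\right) 6 \cdot 3 = \left(6 - 4 + \frac{46}{5}\right) 6 \cdot 3 = \frac{56}{5} \cdot 6 \cdot 3 = \frac{336}{5} \cdot 3 = \frac{1008}{5}$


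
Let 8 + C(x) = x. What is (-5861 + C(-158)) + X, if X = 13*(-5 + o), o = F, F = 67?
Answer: -5221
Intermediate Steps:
C(x) = -8 + x
o = 67
X = 806 (X = 13*(-5 + 67) = 13*62 = 806)
(-5861 + C(-158)) + X = (-5861 + (-8 - 158)) + 806 = (-5861 - 166) + 806 = -6027 + 806 = -5221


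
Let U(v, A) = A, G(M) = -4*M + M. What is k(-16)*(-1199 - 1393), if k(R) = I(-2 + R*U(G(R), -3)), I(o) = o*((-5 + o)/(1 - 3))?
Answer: 2444256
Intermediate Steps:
G(M) = -3*M
I(o) = o*(5/2 - o/2) (I(o) = o*((-5 + o)/(-2)) = o*((-5 + o)*(-½)) = o*(5/2 - o/2))
k(R) = (-2 - 3*R)*(7 + 3*R)/2 (k(R) = (-2 + R*(-3))*(5 - (-2 + R*(-3)))/2 = (-2 - 3*R)*(5 - (-2 - 3*R))/2 = (-2 - 3*R)*(5 + (2 + 3*R))/2 = (-2 - 3*R)*(7 + 3*R)/2)
k(-16)*(-1199 - 1393) = (-7 - 27/2*(-16) - 9/2*(-16)²)*(-1199 - 1393) = (-7 + 216 - 9/2*256)*(-2592) = (-7 + 216 - 1152)*(-2592) = -943*(-2592) = 2444256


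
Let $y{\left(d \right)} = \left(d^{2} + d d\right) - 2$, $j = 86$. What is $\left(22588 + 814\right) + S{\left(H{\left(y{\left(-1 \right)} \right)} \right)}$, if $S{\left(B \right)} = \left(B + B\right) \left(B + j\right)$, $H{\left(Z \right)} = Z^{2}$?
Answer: $23402$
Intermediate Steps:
$y{\left(d \right)} = -2 + 2 d^{2}$ ($y{\left(d \right)} = \left(d^{2} + d^{2}\right) - 2 = 2 d^{2} - 2 = -2 + 2 d^{2}$)
$S{\left(B \right)} = 2 B \left(86 + B\right)$ ($S{\left(B \right)} = \left(B + B\right) \left(B + 86\right) = 2 B \left(86 + B\right)$)
$\left(22588 + 814\right) + S{\left(H{\left(y{\left(-1 \right)} \right)} \right)} = \left(22588 + 814\right) + 2 \left(-2 + 2 \left(-1\right)^{2}\right)^{2} \left(86 + \left(-2 + 2 \left(-1\right)^{2}\right)^{2}\right) = 23402 + 2 \left(-2 + 2 \cdot 1\right)^{2} \left(86 + \left(-2 + 2 \cdot 1\right)^{2}\right) = 23402 + 2 \left(-2 + 2\right)^{2} \left(86 + \left(-2 + 2\right)^{2}\right) = 23402 + 2 \cdot 0^{2} \left(86 + 0^{2}\right) = 23402 + 2 \cdot 0 \left(86 + 0\right) = 23402 + 2 \cdot 0 \cdot 86 = 23402 + 0 = 23402$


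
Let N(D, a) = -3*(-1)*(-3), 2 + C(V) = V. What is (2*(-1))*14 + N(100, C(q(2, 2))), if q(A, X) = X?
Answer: -37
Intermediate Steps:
C(V) = -2 + V
N(D, a) = -9 (N(D, a) = 3*(-3) = -9)
(2*(-1))*14 + N(100, C(q(2, 2))) = (2*(-1))*14 - 9 = -2*14 - 9 = -28 - 9 = -37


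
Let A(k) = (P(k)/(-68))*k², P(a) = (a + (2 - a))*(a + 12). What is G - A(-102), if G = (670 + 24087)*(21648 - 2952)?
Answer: 462829332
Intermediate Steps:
G = 462856872 (G = 24757*18696 = 462856872)
P(a) = 24 + 2*a (P(a) = 2*(12 + a) = 24 + 2*a)
A(k) = k²*(-6/17 - k/34) (A(k) = ((24 + 2*k)/(-68))*k² = ((24 + 2*k)*(-1/68))*k² = (-6/17 - k/34)*k² = k²*(-6/17 - k/34))
G - A(-102) = 462856872 - (-102)²*(-12 - 1*(-102))/34 = 462856872 - 10404*(-12 + 102)/34 = 462856872 - 10404*90/34 = 462856872 - 1*27540 = 462856872 - 27540 = 462829332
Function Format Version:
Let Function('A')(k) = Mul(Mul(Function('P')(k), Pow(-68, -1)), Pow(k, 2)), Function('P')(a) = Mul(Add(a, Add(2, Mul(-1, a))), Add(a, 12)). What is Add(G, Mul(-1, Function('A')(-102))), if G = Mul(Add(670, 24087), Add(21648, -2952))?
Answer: 462829332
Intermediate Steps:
G = 462856872 (G = Mul(24757, 18696) = 462856872)
Function('P')(a) = Add(24, Mul(2, a)) (Function('P')(a) = Mul(2, Add(12, a)) = Add(24, Mul(2, a)))
Function('A')(k) = Mul(Pow(k, 2), Add(Rational(-6, 17), Mul(Rational(-1, 34), k))) (Function('A')(k) = Mul(Mul(Add(24, Mul(2, k)), Pow(-68, -1)), Pow(k, 2)) = Mul(Mul(Add(24, Mul(2, k)), Rational(-1, 68)), Pow(k, 2)) = Mul(Add(Rational(-6, 17), Mul(Rational(-1, 34), k)), Pow(k, 2)) = Mul(Pow(k, 2), Add(Rational(-6, 17), Mul(Rational(-1, 34), k))))
Add(G, Mul(-1, Function('A')(-102))) = Add(462856872, Mul(-1, Mul(Rational(1, 34), Pow(-102, 2), Add(-12, Mul(-1, -102))))) = Add(462856872, Mul(-1, Mul(Rational(1, 34), 10404, Add(-12, 102)))) = Add(462856872, Mul(-1, Mul(Rational(1, 34), 10404, 90))) = Add(462856872, Mul(-1, 27540)) = Add(462856872, -27540) = 462829332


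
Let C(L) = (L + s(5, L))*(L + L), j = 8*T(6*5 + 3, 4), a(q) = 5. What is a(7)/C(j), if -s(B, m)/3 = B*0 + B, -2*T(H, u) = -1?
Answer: -5/88 ≈ -0.056818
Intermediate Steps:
T(H, u) = 1/2 (T(H, u) = -1/2*(-1) = 1/2)
s(B, m) = -3*B (s(B, m) = -3*(B*0 + B) = -3*(0 + B) = -3*B)
j = 4 (j = 8*(1/2) = 4)
C(L) = 2*L*(-15 + L) (C(L) = (L - 3*5)*(L + L) = (L - 15)*(2*L) = (-15 + L)*(2*L) = 2*L*(-15 + L))
a(7)/C(j) = 5/((2*4*(-15 + 4))) = 5/((2*4*(-11))) = 5/(-88) = 5*(-1/88) = -5/88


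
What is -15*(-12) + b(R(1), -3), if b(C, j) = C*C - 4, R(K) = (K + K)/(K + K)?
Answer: 177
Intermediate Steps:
R(K) = 1 (R(K) = (2*K)/((2*K)) = (2*K)*(1/(2*K)) = 1)
b(C, j) = -4 + C**2 (b(C, j) = C**2 - 4 = -4 + C**2)
-15*(-12) + b(R(1), -3) = -15*(-12) + (-4 + 1**2) = 180 + (-4 + 1) = 180 - 3 = 177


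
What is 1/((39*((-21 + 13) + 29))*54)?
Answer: 1/44226 ≈ 2.2611e-5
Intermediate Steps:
1/((39*((-21 + 13) + 29))*54) = 1/((39*(-8 + 29))*54) = 1/((39*21)*54) = 1/(819*54) = 1/44226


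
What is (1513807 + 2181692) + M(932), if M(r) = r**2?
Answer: 4564123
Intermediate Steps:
(1513807 + 2181692) + M(932) = (1513807 + 2181692) + 932**2 = 3695499 + 868624 = 4564123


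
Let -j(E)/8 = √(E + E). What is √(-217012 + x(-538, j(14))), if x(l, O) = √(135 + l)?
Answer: √(-217012 + I*√403) ≈ 0.022 + 465.85*I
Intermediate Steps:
j(E) = -8*√2*√E (j(E) = -8*√(E + E) = -8*√2*√E)
√(-217012 + x(-538, j(14))) = √(-217012 + √(135 - 538)) = √(-217012 + √(-403)) = √(-217012 + I*√403)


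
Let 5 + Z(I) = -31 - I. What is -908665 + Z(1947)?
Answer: -910648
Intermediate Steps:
Z(I) = -36 - I (Z(I) = -5 + (-31 - I) = -36 - I)
-908665 + Z(1947) = -908665 + (-36 - 1*1947) = -908665 + (-36 - 1947) = -908665 - 1983 = -910648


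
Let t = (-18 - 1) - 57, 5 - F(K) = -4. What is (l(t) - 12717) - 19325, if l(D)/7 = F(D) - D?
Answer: -31447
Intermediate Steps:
F(K) = 9 (F(K) = 5 - 1*(-4) = 5 + 4 = 9)
t = -76 (t = -19 - 57 = -76)
l(D) = 63 - 7*D (l(D) = 7*(9 - D) = 63 - 7*D)
(l(t) - 12717) - 19325 = ((63 - 7*(-76)) - 12717) - 19325 = ((63 + 532) - 12717) - 19325 = (595 - 12717) - 19325 = -12122 - 19325 = -31447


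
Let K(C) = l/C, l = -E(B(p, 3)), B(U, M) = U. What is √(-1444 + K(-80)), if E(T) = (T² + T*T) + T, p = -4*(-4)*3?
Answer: 13*I*√205/5 ≈ 37.226*I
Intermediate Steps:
p = 48 (p = 16*3 = 48)
E(T) = T + 2*T² (E(T) = (T² + T²) + T = 2*T² + T = T + 2*T²)
l = -4656 (l = -48*(1 + 2*48) = -48*(1 + 96) = -48*97 = -1*4656 = -4656)
K(C) = -4656/C
√(-1444 + K(-80)) = √(-1444 - 4656/(-80)) = √(-1444 - 4656*(-1/80)) = √(-1444 + 291/5) = √(-6929/5) = 13*I*√205/5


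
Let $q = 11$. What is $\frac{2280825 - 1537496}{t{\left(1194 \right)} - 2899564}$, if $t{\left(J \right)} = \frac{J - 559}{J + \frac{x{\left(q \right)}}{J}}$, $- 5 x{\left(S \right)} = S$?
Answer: $- \frac{5298574734601}{20668578427366} \approx -0.25636$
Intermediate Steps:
$x{\left(S \right)} = - \frac{S}{5}$
$t{\left(J \right)} = \frac{-559 + J}{J - \frac{11}{5 J}}$ ($t{\left(J \right)} = \frac{J - 559}{J + \frac{\left(- \frac{1}{5}\right) 11}{J}} = \frac{-559 + J}{J - \frac{11}{5 J}}$)
$\frac{2280825 - 1537496}{t{\left(1194 \right)} - 2899564} = \frac{2280825 - 1537496}{5 \cdot 1194 \frac{1}{-11 + 5 \cdot 1194^{2}} \left(-559 + 1194\right) - 2899564} = \frac{743329}{5 \cdot 1194 \frac{1}{-11 + 5 \cdot 1425636} \cdot 635 - 2899564} = \frac{743329}{5 \cdot 1194 \frac{1}{-11 + 7128180} \cdot 635 - 2899564} = \frac{743329}{5 \cdot 1194 \cdot \frac{1}{7128169} \cdot 635 - 2899564} = \frac{743329}{\frac{3790950}{7128169} - 2899564} = \frac{743329}{- \frac{20668578427366}{7128169}} = 743329 \left(- \frac{7128169}{20668578427366}\right) = - \frac{5298574734601}{20668578427366}$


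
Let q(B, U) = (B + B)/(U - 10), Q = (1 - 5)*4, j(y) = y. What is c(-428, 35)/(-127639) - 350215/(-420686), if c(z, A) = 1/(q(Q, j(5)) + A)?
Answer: 9253124020265/11115059653278 ≈ 0.83249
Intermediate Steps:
Q = -16 (Q = -4*4 = -16)
q(B, U) = 2*B/(-10 + U) (q(B, U) = (2*B)/(-10 + U) = 2*B/(-10 + U))
c(z, A) = 1/(32/5 + A) (c(z, A) = 1/(2*(-16)/(-10 + 5) + A) = 1/(2*(-16)/(-5) + A) = 1/(2*(-16)*(-⅕) + A) = 1/(32/5 + A))
c(-428, 35)/(-127639) - 350215/(-420686) = (5/(32 + 5*35))/(-127639) - 350215/(-420686) = (5/(32 + 175))*(-1/127639) - 350215*(-1/420686) = (5/207)*(-1/127639) + 350215/420686 = -5/26421273 + 350215/420686 = 9253124020265/11115059653278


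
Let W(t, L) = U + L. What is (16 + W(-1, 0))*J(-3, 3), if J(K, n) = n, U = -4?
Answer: 36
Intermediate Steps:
W(t, L) = -4 + L
(16 + W(-1, 0))*J(-3, 3) = (16 + (-4 + 0))*3 = (16 - 4)*3 = 12*3 = 36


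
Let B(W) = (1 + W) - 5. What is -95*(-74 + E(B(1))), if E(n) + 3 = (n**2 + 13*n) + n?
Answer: 10450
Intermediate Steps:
B(W) = -4 + W
E(n) = -3 + n**2 + 14*n (E(n) = -3 + ((n**2 + 13*n) + n) = -3 + (n**2 + 14*n) = -3 + n**2 + 14*n)
-95*(-74 + E(B(1))) = -95*(-74 + (-3 + (-4 + 1)**2 + 14*(-4 + 1))) = -95*(-74 + (-3 + (-3)**2 + 14*(-3))) = -95*(-74 + (-3 + 9 - 42)) = -95*(-74 - 36) = -95*(-110) = 10450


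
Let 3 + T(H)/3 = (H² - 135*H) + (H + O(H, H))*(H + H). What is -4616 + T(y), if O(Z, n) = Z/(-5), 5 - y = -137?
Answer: 475721/5 ≈ 95144.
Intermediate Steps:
y = 142 (y = 5 - 1*(-137) = 5 + 137 = 142)
O(Z, n) = -Z/5 (O(Z, n) = Z*(-⅕) = -Z/5)
T(H) = -9 - 405*H + 39*H²/5 (T(H) = -9 + 3*((H² - 135*H) + (H - H/5)*(H + H)) = -9 + 3*((H² - 135*H) + (4*H/5)*(2*H)) = -9 + 3*((H² - 135*H) + 8*H²/5) = -9 + 3*(-135*H + 13*H²/5) = -9 + (-405*H + 39*H²/5) = -9 - 405*H + 39*H²/5)
-4616 + T(y) = -4616 + (-9 - 405*142 + (39/5)*142²) = -4616 + (-9 - 57510 + (39/5)*20164) = -4616 + (-9 - 57510 + 786396/5) = -4616 + 498801/5 = 475721/5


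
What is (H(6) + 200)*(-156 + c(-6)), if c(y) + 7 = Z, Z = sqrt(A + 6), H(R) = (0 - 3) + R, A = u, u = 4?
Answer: -33089 + 203*sqrt(10) ≈ -32447.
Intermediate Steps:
A = 4
H(R) = -3 + R
Z = sqrt(10) (Z = sqrt(4 + 6) = sqrt(10) ≈ 3.1623)
c(y) = -7 + sqrt(10)
(H(6) + 200)*(-156 + c(-6)) = ((-3 + 6) + 200)*(-156 + (-7 + sqrt(10))) = (3 + 200)*(-163 + sqrt(10)) = 203*(-163 + sqrt(10)) = -33089 + 203*sqrt(10)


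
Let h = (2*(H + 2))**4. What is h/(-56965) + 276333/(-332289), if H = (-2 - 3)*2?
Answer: -12506067083/6309614295 ≈ -1.9821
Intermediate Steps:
H = -10 (H = -5*2 = -10)
h = 65536 (h = (2*(-10 + 2))**4 = (2*(-8))**4 = (-16)**4 = 65536)
h/(-56965) + 276333/(-332289) = 65536/(-56965) + 276333/(-332289) = 65536*(-1/56965) + 276333*(-1/332289) = -65536/56965 - 92111/110763 = -12506067083/6309614295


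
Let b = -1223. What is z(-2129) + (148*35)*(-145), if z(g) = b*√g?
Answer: -751100 - 1223*I*√2129 ≈ -7.511e+5 - 56431.0*I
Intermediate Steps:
z(g) = -1223*√g
z(-2129) + (148*35)*(-145) = -1223*I*√2129 + (148*35)*(-145) = -1223*I*√2129 + 5180*(-145) = -1223*I*√2129 - 751100 = -751100 - 1223*I*√2129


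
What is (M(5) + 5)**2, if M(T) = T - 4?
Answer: 36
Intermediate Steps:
M(T) = -4 + T
(M(5) + 5)**2 = ((-4 + 5) + 5)**2 = (1 + 5)**2 = 6**2 = 36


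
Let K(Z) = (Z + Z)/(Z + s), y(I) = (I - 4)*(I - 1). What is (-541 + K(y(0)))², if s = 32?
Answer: 23687689/81 ≈ 2.9244e+5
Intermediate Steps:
y(I) = (-1 + I)*(-4 + I) (y(I) = (-4 + I)*(-1 + I) = (-1 + I)*(-4 + I))
K(Z) = 2*Z/(32 + Z) (K(Z) = (Z + Z)/(Z + 32) = (2*Z)/(32 + Z) = 2*Z/(32 + Z))
(-541 + K(y(0)))² = (-541 + 2*(4 + 0² - 5*0)/(32 + (4 + 0² - 5*0)))² = (-541 + 2*(4 + 0 + 0)/(32 + (4 + 0 + 0)))² = (-541 + 2*4/(32 + 4))² = (-541 + 2*4/36)² = (-541 + 2*4*(1/36))² = (-541 + 2/9)² = (-4867/9)² = 23687689/81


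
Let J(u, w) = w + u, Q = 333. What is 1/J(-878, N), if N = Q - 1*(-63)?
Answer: -1/482 ≈ -0.0020747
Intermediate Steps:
N = 396 (N = 333 - 1*(-63) = 333 + 63 = 396)
J(u, w) = u + w
1/J(-878, N) = 1/(-878 + 396) = 1/(-482) = -1/482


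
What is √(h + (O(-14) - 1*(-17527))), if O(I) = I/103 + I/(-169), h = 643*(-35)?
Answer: I*√8925255910/1339 ≈ 70.555*I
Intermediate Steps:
h = -22505
O(I) = 66*I/17407 (O(I) = I*(1/103) + I*(-1/169) = I/103 - I/169 = 66*I/17407)
√(h + (O(-14) - 1*(-17527))) = √(-22505 + ((66/17407)*(-14) - 1*(-17527))) = √(-22505 + (-924/17407 + 17527)) = √(-22505 + 305091565/17407) = √(-86652970/17407) = I*√8925255910/1339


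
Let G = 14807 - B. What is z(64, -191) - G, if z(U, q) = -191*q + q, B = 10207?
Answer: 31690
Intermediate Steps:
G = 4600 (G = 14807 - 1*10207 = 14807 - 10207 = 4600)
z(U, q) = -190*q
z(64, -191) - G = -190*(-191) - 1*4600 = 36290 - 4600 = 31690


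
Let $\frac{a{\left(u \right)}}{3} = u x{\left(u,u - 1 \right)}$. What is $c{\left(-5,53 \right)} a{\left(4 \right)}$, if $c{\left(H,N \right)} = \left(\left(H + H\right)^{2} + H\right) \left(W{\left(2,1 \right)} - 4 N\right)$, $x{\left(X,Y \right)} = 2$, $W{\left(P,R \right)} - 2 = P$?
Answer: $-474240$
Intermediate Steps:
$W{\left(P,R \right)} = 2 + P$
$a{\left(u \right)} = 6 u$ ($a{\left(u \right)} = 3 u 2 = 3 \cdot 2 u = 6 u$)
$c{\left(H,N \right)} = \left(4 - 4 N\right) \left(H + 4 H^{2}\right)$ ($c{\left(H,N \right)} = \left(\left(H + H\right)^{2} + H\right) \left(\left(2 + 2\right) - 4 N\right) = \left(\left(2 H\right)^{2} + H\right) \left(4 - 4 N\right) = \left(4 H^{2} + H\right) \left(4 - 4 N\right) = \left(H + 4 H^{2}\right) \left(4 - 4 N\right) = \left(4 - 4 N\right) \left(H + 4 H^{2}\right)$)
$c{\left(-5,53 \right)} a{\left(4 \right)} = 4 \left(-5\right) \left(1 - 53 + 4 \left(-5\right) - \left(-20\right) 53\right) 6 \cdot 4 = 4 \left(-5\right) \left(1 - 53 - 20 + 1060\right) 24 = 4 \left(-5\right) 988 \cdot 24 = \left(-19760\right) 24 = -474240$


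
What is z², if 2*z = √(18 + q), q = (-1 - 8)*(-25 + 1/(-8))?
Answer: 1953/32 ≈ 61.031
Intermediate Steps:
q = 1809/8 (q = -9*(-25 - ⅛) = -9*(-201/8) = 1809/8 ≈ 226.13)
z = 3*√434/8 (z = √(18 + 1809/8)/2 = √(1953/8)/2 = (3*√434/4)/2 = 3*√434/8 ≈ 7.8122)
z² = (3*√434/8)² = 1953/32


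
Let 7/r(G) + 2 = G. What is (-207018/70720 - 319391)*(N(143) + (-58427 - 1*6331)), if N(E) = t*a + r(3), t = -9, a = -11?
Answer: 182541192694847/8840 ≈ 2.0649e+10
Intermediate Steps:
r(G) = 7/(-2 + G)
N(E) = 106 (N(E) = -9*(-11) + 7/(-2 + 3) = 99 + 7/1 = 99 + 7*1 = 99 + 7 = 106)
(-207018/70720 - 319391)*(N(143) + (-58427 - 1*6331)) = (-207018/70720 - 319391)*(106 + (-58427 - 1*6331)) = (-207018*1/70720 - 319391)*(106 + (-58427 - 6331)) = (-103509/35360 - 319391)*(106 - 64758) = -11293769269/35360*(-64652) = 182541192694847/8840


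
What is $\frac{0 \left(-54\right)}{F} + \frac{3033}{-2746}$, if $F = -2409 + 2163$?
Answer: $- \frac{3033}{2746} \approx -1.1045$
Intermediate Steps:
$F = -246$
$\frac{0 \left(-54\right)}{F} + \frac{3033}{-2746} = \frac{0 \left(-54\right)}{-246} + \frac{3033}{-2746} = 0 \left(- \frac{1}{246}\right) + 3033 \left(- \frac{1}{2746}\right) = 0 - \frac{3033}{2746} = - \frac{3033}{2746}$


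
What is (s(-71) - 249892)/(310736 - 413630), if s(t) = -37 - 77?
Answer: 125003/51447 ≈ 2.4297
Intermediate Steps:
s(t) = -114
(s(-71) - 249892)/(310736 - 413630) = (-114 - 249892)/(310736 - 413630) = -250006/(-102894) = -250006*(-1/102894) = 125003/51447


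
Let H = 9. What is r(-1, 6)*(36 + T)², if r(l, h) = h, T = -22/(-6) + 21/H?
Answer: 10584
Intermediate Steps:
T = 6 (T = -22/(-6) + 21/9 = -22*(-⅙) + 21*(⅑) = 11/3 + 7/3 = 6)
r(-1, 6)*(36 + T)² = 6*(36 + 6)² = 6*42² = 6*1764 = 10584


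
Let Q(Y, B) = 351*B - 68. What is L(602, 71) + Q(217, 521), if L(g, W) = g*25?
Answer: 197853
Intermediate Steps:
L(g, W) = 25*g
Q(Y, B) = -68 + 351*B
L(602, 71) + Q(217, 521) = 25*602 + (-68 + 351*521) = 15050 + (-68 + 182871) = 15050 + 182803 = 197853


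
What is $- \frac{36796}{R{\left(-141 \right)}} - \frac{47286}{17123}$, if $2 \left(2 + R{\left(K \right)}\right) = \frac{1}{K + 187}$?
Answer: $\frac{57956674198}{3133509} \approx 18496.0$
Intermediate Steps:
$R{\left(K \right)} = -2 + \frac{1}{2 \left(187 + K\right)}$ ($R{\left(K \right)} = -2 + \frac{1}{2 \left(K + 187\right)} = -2 + \frac{1}{2 \left(187 + K\right)}$)
$- \frac{36796}{R{\left(-141 \right)}} - \frac{47286}{17123} = - \frac{36796}{\frac{1}{2} \frac{1}{187 - 141} \left(-747 - -564\right)} - \frac{47286}{17123} = - \frac{36796}{\frac{1}{2} \cdot \frac{1}{46} \left(-747 + 564\right)} - \frac{47286}{17123} = - \frac{36796}{\frac{1}{2} \cdot \frac{1}{46} \left(-183\right)} - \frac{47286}{17123} = - \frac{36796}{- \frac{183}{92}} - \frac{47286}{17123} = \left(-36796\right) \left(- \frac{92}{183}\right) - \frac{47286}{17123} = \frac{3385232}{183} - \frac{47286}{17123} = \frac{57956674198}{3133509}$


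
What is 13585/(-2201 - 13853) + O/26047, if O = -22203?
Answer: -710295457/418158538 ≈ -1.6986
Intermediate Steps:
13585/(-2201 - 13853) + O/26047 = 13585/(-2201 - 13853) - 22203/26047 = 13585/(-16054) - 22203*1/26047 = 13585*(-1/16054) - 22203/26047 = -13585/16054 - 22203/26047 = -710295457/418158538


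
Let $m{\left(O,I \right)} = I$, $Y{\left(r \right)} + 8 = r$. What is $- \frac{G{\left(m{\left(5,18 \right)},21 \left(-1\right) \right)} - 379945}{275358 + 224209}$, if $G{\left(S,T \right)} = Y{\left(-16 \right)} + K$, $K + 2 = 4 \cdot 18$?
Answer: $\frac{379899}{499567} \approx 0.76046$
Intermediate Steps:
$Y{\left(r \right)} = -8 + r$
$K = 70$ ($K = -2 + 4 \cdot 18 = -2 + 72 = 70$)
$G{\left(S,T \right)} = 46$ ($G{\left(S,T \right)} = \left(-8 - 16\right) + 70 = -24 + 70 = 46$)
$- \frac{G{\left(m{\left(5,18 \right)},21 \left(-1\right) \right)} - 379945}{275358 + 224209} = - \frac{46 - 379945}{275358 + 224209} = - \frac{-379899}{499567} = \left(-1\right) \left(- \frac{379899}{499567}\right) = \frac{379899}{499567}$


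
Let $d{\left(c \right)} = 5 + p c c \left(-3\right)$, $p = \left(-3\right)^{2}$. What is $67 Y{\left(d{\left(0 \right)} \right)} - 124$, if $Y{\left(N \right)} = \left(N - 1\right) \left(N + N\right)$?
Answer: $2556$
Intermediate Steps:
$p = 9$
$d{\left(c \right)} = 5 - 27 c^{2}$ ($d{\left(c \right)} = 5 + 9 c c \left(-3\right) = 5 + 9 c^{2} \left(-3\right) = 5 + 9 \left(- 3 c^{2}\right) = 5 - 27 c^{2}$)
$Y{\left(N \right)} = 2 N \left(-1 + N\right)$ ($Y{\left(N \right)} = \left(-1 + N\right) 2 N = 2 N \left(-1 + N\right)$)
$67 Y{\left(d{\left(0 \right)} \right)} - 124 = 67 \cdot 2 \left(5 - 27 \cdot 0^{2}\right) \left(-1 + \left(5 - 27 \cdot 0^{2}\right)\right) - 124 = 67 \cdot 2 \left(5 - 0\right) \left(-1 + \left(5 - 0\right)\right) - 124 = 67 \cdot 2 \left(5 + 0\right) \left(-1 + \left(5 + 0\right)\right) - 124 = 67 \cdot 2 \cdot 5 \left(-1 + 5\right) - 124 = 67 \cdot 2 \cdot 5 \cdot 4 - 124 = 67 \cdot 40 - 124 = 2680 - 124 = 2556$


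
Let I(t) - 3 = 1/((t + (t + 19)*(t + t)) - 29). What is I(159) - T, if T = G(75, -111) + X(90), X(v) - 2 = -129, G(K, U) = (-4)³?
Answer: 11006397/56734 ≈ 194.00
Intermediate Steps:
G(K, U) = -64
X(v) = -127 (X(v) = 2 - 129 = -127)
I(t) = 3 + 1/(-29 + t + 2*t*(19 + t)) (I(t) = 3 + 1/((t + (t + 19)*(t + t)) - 29) = 3 + 1/((t + (19 + t)*(2*t)) - 29) = 3 + 1/((t + 2*t*(19 + t)) - 29) = 3 + 1/(-29 + t + 2*t*(19 + t)))
T = -191 (T = -64 - 127 = -191)
I(159) - T = (-86 + 6*159² + 117*159)/(-29 + 2*159² + 39*159) - 1*(-191) = (-86 + 6*25281 + 18603)/(-29 + 2*25281 + 6201) + 191 = (-86 + 151686 + 18603)/(-29 + 50562 + 6201) + 191 = 170203/56734 + 191 = 11006397/56734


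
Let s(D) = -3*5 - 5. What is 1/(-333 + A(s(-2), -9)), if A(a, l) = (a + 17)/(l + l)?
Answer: -6/1997 ≈ -0.0030045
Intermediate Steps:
s(D) = -20 (s(D) = -15 - 5 = -20)
A(a, l) = (17 + a)/(2*l) (A(a, l) = (17 + a)/((2*l)) = (17 + a)*(1/(2*l)) = (17 + a)/(2*l))
1/(-333 + A(s(-2), -9)) = 1/(-333 + (1/2)*(17 - 20)/(-9)) = 1/(-333 + (1/2)*(-1/9)*(-3)) = 1/(-333 + 1/6) = 1/(-1997/6) = -6/1997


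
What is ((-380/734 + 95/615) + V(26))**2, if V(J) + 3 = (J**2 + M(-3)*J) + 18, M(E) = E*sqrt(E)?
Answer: 934752815221144/2037709881 - 1621153768*I*sqrt(3)/15047 ≈ 4.5873e+5 - 1.8661e+5*I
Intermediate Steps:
M(E) = E**(3/2)
V(J) = 15 + J**2 - 3*I*J*sqrt(3) (V(J) = -3 + ((J**2 + (-3)**(3/2)*J) + 18) = -3 + ((J**2 + (-3*I*sqrt(3))*J) + 18) = -3 + ((J**2 - 3*I*J*sqrt(3)) + 18) = -3 + (18 + J**2 - 3*I*J*sqrt(3)) = 15 + J**2 - 3*I*J*sqrt(3))
((-380/734 + 95/615) + V(26))**2 = ((-380/734 + 95/615) + (15 + 26**2 - 3*I*26*sqrt(3)))**2 = ((-380*1/734 + 95*(1/615)) + (15 + 676 - 78*I*sqrt(3)))**2 = ((-190/367 + 19/123) + (691 - 78*I*sqrt(3)))**2 = (-16397/45141 + (691 - 78*I*sqrt(3)))**2 = (31176034/45141 - 78*I*sqrt(3))**2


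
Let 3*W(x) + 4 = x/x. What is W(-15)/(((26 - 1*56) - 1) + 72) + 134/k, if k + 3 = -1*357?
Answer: -2927/7380 ≈ -0.39661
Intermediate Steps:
k = -360 (k = -3 - 1*357 = -3 - 357 = -360)
W(x) = -1 (W(x) = -4/3 + (x/x)/3 = -4/3 + (1/3)*1 = -4/3 + 1/3 = -1)
W(-15)/(((26 - 1*56) - 1) + 72) + 134/k = -1/(((26 - 1*56) - 1) + 72) + 134/(-360) = -1/(((26 - 56) - 1) + 72) + 134*(-1/360) = -1/((-30 - 1) + 72) - 67/180 = -1/(-31 + 72) - 67/180 = -1/41 - 67/180 = -2927/7380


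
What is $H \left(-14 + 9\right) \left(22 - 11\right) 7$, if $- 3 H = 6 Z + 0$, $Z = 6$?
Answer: $4620$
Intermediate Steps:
$H = -12$ ($H = - \frac{6 \cdot 6 + 0}{3} = - \frac{36 + 0}{3} = \left(- \frac{1}{3}\right) 36 = -12$)
$H \left(-14 + 9\right) \left(22 - 11\right) 7 = - 12 \left(-14 + 9\right) \left(22 - 11\right) 7 = - 12 \left(\left(-5\right) 11\right) 7 = \left(-12\right) \left(-55\right) 7 = 660 \cdot 7 = 4620$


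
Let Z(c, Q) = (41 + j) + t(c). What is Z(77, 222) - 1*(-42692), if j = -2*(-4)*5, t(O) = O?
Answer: 42850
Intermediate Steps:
j = 40 (j = 8*5 = 40)
Z(c, Q) = 81 + c (Z(c, Q) = (41 + 40) + c = 81 + c)
Z(77, 222) - 1*(-42692) = (81 + 77) - 1*(-42692) = 158 + 42692 = 42850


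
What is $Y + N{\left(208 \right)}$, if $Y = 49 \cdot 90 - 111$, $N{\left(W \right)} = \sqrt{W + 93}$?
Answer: $4299 + \sqrt{301} \approx 4316.4$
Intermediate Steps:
$N{\left(W \right)} = \sqrt{93 + W}$
$Y = 4299$ ($Y = 4410 - 111 = 4299$)
$Y + N{\left(208 \right)} = 4299 + \sqrt{93 + 208} = 4299 + \sqrt{301}$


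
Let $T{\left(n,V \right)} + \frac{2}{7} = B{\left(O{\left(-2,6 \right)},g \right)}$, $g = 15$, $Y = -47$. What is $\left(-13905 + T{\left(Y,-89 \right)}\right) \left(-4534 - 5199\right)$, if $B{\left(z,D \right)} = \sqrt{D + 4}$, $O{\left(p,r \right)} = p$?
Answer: $\frac{947381021}{7} - 9733 \sqrt{19} \approx 1.353 \cdot 10^{8}$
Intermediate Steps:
$B{\left(z,D \right)} = \sqrt{4 + D}$
$T{\left(n,V \right)} = - \frac{2}{7} + \sqrt{19}$ ($T{\left(n,V \right)} = - \frac{2}{7} + \sqrt{4 + 15} = - \frac{2}{7} + \sqrt{19}$)
$\left(-13905 + T{\left(Y,-89 \right)}\right) \left(-4534 - 5199\right) = \left(-13905 - \left(\frac{2}{7} - \sqrt{19}\right)\right) \left(-4534 - 5199\right) = \left(- \frac{97337}{7} + \sqrt{19}\right) \left(-9733\right) = \frac{947381021}{7} - 9733 \sqrt{19}$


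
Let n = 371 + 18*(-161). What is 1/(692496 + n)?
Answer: 1/689969 ≈ 1.4493e-6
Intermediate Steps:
n = -2527 (n = 371 - 2898 = -2527)
1/(692496 + n) = 1/(692496 - 2527) = 1/689969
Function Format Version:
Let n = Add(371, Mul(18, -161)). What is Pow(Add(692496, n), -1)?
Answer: Rational(1, 689969) ≈ 1.4493e-6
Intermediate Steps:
n = -2527 (n = Add(371, -2898) = -2527)
Pow(Add(692496, n), -1) = Pow(Add(692496, -2527), -1) = Pow(689969, -1) = Rational(1, 689969)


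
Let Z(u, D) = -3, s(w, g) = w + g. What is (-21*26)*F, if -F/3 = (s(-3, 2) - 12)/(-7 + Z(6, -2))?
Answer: 10647/5 ≈ 2129.4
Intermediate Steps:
s(w, g) = g + w
F = -39/10 (F = -3*((2 - 3) - 12)/(-7 - 3) = -3*(-1 - 12)/(-10) = -(-39)*(-1)/10 = -3*13/10 = -39/10 ≈ -3.9000)
(-21*26)*F = -21*26*(-39/10) = -546*(-39/10) = 10647/5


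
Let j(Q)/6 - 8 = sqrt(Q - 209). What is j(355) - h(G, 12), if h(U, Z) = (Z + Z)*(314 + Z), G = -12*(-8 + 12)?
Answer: -7776 + 6*sqrt(146) ≈ -7703.5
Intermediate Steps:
G = -48 (G = -12*4 = -48)
j(Q) = 48 + 6*sqrt(-209 + Q) (j(Q) = 48 + 6*sqrt(Q - 209) = 48 + 6*sqrt(-209 + Q))
h(U, Z) = 2*Z*(314 + Z) (h(U, Z) = (2*Z)*(314 + Z) = 2*Z*(314 + Z))
j(355) - h(G, 12) = (48 + 6*sqrt(-209 + 355)) - 2*12*(314 + 12) = (48 + 6*sqrt(146)) - 2*12*326 = (48 + 6*sqrt(146)) - 1*7824 = (48 + 6*sqrt(146)) - 7824 = -7776 + 6*sqrt(146)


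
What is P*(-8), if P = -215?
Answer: 1720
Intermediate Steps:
P*(-8) = -215*(-8) = 1720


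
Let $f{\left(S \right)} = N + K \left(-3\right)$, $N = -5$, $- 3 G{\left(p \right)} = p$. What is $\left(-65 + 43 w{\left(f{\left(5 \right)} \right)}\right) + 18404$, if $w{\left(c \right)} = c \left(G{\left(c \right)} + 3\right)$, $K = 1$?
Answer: $\frac{49169}{3} \approx 16390.0$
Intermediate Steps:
$G{\left(p \right)} = - \frac{p}{3}$
$f{\left(S \right)} = -8$ ($f{\left(S \right)} = -5 + 1 \left(-3\right) = -5 - 3 = -8$)
$w{\left(c \right)} = c \left(3 - \frac{c}{3}\right)$ ($w{\left(c \right)} = c \left(- \frac{c}{3} + 3\right) = c \left(3 - \frac{c}{3}\right)$)
$\left(-65 + 43 w{\left(f{\left(5 \right)} \right)}\right) + 18404 = \left(-65 + 43 \cdot \frac{1}{3} \left(-8\right) \left(9 - -8\right)\right) + 18404 = \left(-65 + 43 \cdot \frac{1}{3} \left(-8\right) \left(9 + 8\right)\right) + 18404 = \left(-65 + 43 \cdot \frac{1}{3} \left(-8\right) 17\right) + 18404 = \left(-65 + 43 \left(- \frac{136}{3}\right)\right) + 18404 = \left(-65 - \frac{5848}{3}\right) + 18404 = - \frac{6043}{3} + 18404 = \frac{49169}{3}$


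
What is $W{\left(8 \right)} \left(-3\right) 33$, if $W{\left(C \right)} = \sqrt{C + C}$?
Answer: $-396$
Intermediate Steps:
$W{\left(C \right)} = \sqrt{2} \sqrt{C}$ ($W{\left(C \right)} = \sqrt{2 C} = \sqrt{2} \sqrt{C}$)
$W{\left(8 \right)} \left(-3\right) 33 = \sqrt{2} \sqrt{8} \left(-3\right) 33 = \sqrt{2} \cdot 2 \sqrt{2} \left(-3\right) 33 = 4 \left(-3\right) 33 = \left(-12\right) 33 = -396$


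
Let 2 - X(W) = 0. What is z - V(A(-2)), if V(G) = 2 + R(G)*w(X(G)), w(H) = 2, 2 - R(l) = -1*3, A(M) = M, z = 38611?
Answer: 38599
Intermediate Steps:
X(W) = 2 (X(W) = 2 - 1*0 = 2 + 0 = 2)
R(l) = 5 (R(l) = 2 - (-1)*3 = 2 - 1*(-3) = 2 + 3 = 5)
V(G) = 12 (V(G) = 2 + 5*2 = 2 + 10 = 12)
z - V(A(-2)) = 38611 - 1*12 = 38611 - 12 = 38599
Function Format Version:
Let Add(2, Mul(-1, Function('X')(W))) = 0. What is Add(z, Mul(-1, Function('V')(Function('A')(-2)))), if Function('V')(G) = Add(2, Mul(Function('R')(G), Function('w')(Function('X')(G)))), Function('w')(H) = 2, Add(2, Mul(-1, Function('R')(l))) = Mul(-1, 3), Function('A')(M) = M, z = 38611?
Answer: 38599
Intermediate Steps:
Function('X')(W) = 2 (Function('X')(W) = Add(2, Mul(-1, 0)) = Add(2, 0) = 2)
Function('R')(l) = 5 (Function('R')(l) = Add(2, Mul(-1, Mul(-1, 3))) = Add(2, Mul(-1, -3)) = Add(2, 3) = 5)
Function('V')(G) = 12 (Function('V')(G) = Add(2, Mul(5, 2)) = Add(2, 10) = 12)
Add(z, Mul(-1, Function('V')(Function('A')(-2)))) = Add(38611, Mul(-1, 12)) = Add(38611, -12) = 38599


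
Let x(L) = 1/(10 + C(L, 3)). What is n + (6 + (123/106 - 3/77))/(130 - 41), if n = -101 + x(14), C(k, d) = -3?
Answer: -73206319/726418 ≈ -100.78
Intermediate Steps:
x(L) = ⅐ (x(L) = 1/(10 - 3) = 1/7 = ⅐)
n = -706/7 (n = -101 + ⅐ = -706/7 ≈ -100.86)
n + (6 + (123/106 - 3/77))/(130 - 41) = -706/7 + (6 + (123/106 - 3/77))/(130 - 41) = -706/7 + (6 + (123*(1/106) - 3*1/77))/89 = -706/7 + (6 + (123/106 - 3/77))*(1/89) = -706/7 + (6 + 9153/8162)*(1/89) = -706/7 + (58125/8162)*(1/89) = -706/7 + 58125/726418 = -73206319/726418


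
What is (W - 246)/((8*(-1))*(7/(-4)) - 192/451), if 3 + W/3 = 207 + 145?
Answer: 361251/6122 ≈ 59.009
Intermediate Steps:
W = 1047 (W = -9 + 3*(207 + 145) = -9 + 3*352 = -9 + 1056 = 1047)
(W - 246)/((8*(-1))*(7/(-4)) - 192/451) = (1047 - 246)/((8*(-1))*(7/(-4)) - 192/451) = 801/(-56*(-1)/4 - 192/451) = 801/(-8*(-7/4) - 1*192/451) = 801/(14 - 192/451) = 801/(6122/451) = 801*(451/6122) = 361251/6122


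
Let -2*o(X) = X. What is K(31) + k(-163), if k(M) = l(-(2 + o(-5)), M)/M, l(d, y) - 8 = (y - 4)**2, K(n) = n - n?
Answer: -27897/163 ≈ -171.15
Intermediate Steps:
o(X) = -X/2
K(n) = 0
l(d, y) = 8 + (-4 + y)**2 (l(d, y) = 8 + (y - 4)**2 = 8 + (-4 + y)**2)
k(M) = (8 + (-4 + M)**2)/M
K(31) + k(-163) = 0 + (8 + (-4 - 163)**2)/(-163) = 0 - (8 + (-167)**2)/163 = 0 - (8 + 27889)/163 = 0 - 1/163*27897 = 0 - 27897/163 = -27897/163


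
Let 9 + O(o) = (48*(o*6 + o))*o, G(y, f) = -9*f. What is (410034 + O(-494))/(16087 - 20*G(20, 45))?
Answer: 82406121/24187 ≈ 3407.0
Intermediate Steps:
O(o) = -9 + 336*o**2 (O(o) = -9 + (48*(o*6 + o))*o = -9 + (48*(6*o + o))*o = -9 + (48*(7*o))*o = -9 + (336*o)*o = -9 + 336*o**2)
(410034 + O(-494))/(16087 - 20*G(20, 45)) = (410034 + (-9 + 336*(-494)**2))/(16087 - (-180)*45) = (410034 + (-9 + 336*244036))/(16087 - 20*(-405)) = (410034 + (-9 + 81996096))/(16087 + 8100) = (410034 + 81996087)/24187 = 82406121*(1/24187) = 82406121/24187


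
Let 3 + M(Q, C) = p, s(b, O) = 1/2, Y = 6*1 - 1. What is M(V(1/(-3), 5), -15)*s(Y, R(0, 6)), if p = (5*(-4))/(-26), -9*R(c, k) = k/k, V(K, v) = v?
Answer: -29/26 ≈ -1.1154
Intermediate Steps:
Y = 5 (Y = 6 - 1 = 5)
R(c, k) = -⅑ (R(c, k) = -k/(9*k) = -⅑*1 = -⅑)
s(b, O) = ½
p = 10/13 (p = -20*(-1/26) = 10/13 ≈ 0.76923)
M(Q, C) = -29/13 (M(Q, C) = -3 + 10/13 = -29/13)
M(V(1/(-3), 5), -15)*s(Y, R(0, 6)) = -29/13*½ = -29/26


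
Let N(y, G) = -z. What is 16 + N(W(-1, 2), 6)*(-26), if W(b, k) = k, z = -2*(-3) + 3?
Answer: 250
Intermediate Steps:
z = 9 (z = 6 + 3 = 9)
N(y, G) = -9 (N(y, G) = -1*9 = -9)
16 + N(W(-1, 2), 6)*(-26) = 16 - 9*(-26) = 16 + 234 = 250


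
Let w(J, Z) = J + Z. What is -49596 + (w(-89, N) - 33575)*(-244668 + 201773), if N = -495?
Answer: 1465200709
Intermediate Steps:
-49596 + (w(-89, N) - 33575)*(-244668 + 201773) = -49596 + ((-89 - 495) - 33575)*(-244668 + 201773) = -49596 + (-584 - 33575)*(-42895) = -49596 - 34159*(-42895) = -49596 + 1465250305 = 1465200709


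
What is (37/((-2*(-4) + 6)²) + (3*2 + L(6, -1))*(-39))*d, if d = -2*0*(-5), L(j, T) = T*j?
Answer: 0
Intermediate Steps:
d = 0 (d = 0*(-5) = 0)
(37/((-2*(-4) + 6)²) + (3*2 + L(6, -1))*(-39))*d = (37/((-2*(-4) + 6)²) + (3*2 - 1*6)*(-39))*0 = (37/((8 + 6)²) + (6 - 6)*(-39))*0 = (37/(14²) + 0*(-39))*0 = (37/196 + 0)*0 = (37/196)*0 = 0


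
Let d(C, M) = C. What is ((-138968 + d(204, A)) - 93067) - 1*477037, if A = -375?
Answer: -708868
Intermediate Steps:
((-138968 + d(204, A)) - 93067) - 1*477037 = ((-138968 + 204) - 93067) - 1*477037 = (-138764 - 93067) - 477037 = -231831 - 477037 = -708868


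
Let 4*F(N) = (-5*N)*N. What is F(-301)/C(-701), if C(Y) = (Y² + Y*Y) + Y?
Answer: -453005/3928404 ≈ -0.11532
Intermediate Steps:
C(Y) = Y + 2*Y² (C(Y) = (Y² + Y²) + Y = 2*Y² + Y = Y + 2*Y²)
F(N) = -5*N²/4 (F(N) = ((-5*N)*N)/4 = (-5*N²)/4 = -5*N²/4)
F(-301)/C(-701) = (-5/4*(-301)²)/((-701*(1 + 2*(-701)))) = (-5/4*90601)/((-701*(1 - 1402))) = -453005/(4*((-701*(-1401)))) = -453005/4/982101 = -453005/4*1/982101 = -453005/3928404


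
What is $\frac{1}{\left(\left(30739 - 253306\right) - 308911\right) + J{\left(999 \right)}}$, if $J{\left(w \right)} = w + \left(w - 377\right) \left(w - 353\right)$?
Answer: $- \frac{1}{128667} \approx -7.772 \cdot 10^{-6}$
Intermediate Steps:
$J{\left(w \right)} = w + \left(-377 + w\right) \left(-353 + w\right)$
$\frac{1}{\left(\left(30739 - 253306\right) - 308911\right) + J{\left(999 \right)}} = \frac{1}{\left(\left(30739 - 253306\right) - 308911\right) + \left(133081 + 999^{2} - 728271\right)} = \frac{1}{\left(-222567 - 308911\right) + \left(133081 + 998001 - 728271\right)} = \frac{1}{-531478 + 402811} = \frac{1}{-128667} = - \frac{1}{128667}$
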